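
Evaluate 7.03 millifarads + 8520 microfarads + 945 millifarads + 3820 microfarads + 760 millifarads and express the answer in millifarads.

1724.37 millifarads

In millifarads:
  7.03 millifarads → 7.03
  8520 microfarads = 8520e-3 millifarads = 8.52
  945 millifarads → 945
  3820 microfarads = 3820e-3 millifarads = 3.82
  760 millifarads → 760
Sum: 7.03 + 8.52 + 945 + 3.82 + 760 = 1724.37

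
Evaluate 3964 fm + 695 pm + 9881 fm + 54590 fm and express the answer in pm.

763.435 pm

In pm:
  3964 fm = 3964 × 10^-3 pm = 3.964
  695 pm → 695
  9881 fm = 9881 × 10^-3 pm = 9.881
  54590 fm = 54590 × 10^-3 pm = 54.59
Sum: 3.964 + 695 + 9.881 + 54.59 = 763.435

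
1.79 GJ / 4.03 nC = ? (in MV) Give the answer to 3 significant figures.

444000000000 MV

(1.79 × 10⁹) / (4.03 × 10⁻⁹) = 0.44417 × 10¹⁸ V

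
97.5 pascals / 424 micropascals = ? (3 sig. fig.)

230000

(97.5) / (424e-6) = 0.23e6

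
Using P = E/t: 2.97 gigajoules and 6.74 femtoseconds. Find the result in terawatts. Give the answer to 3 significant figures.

(2.97 × 10⁹) / (6.74 × 10⁻¹⁵) = 0.44065 × 10²⁴ W

441000000000 terawatts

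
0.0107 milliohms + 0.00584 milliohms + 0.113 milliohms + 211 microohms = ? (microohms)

In microohms:
  0.0107 milliohms = 0.0107 × 10³ microohms = 10.7
  0.00584 milliohms = 0.00584 × 10³ microohms = 5.84
  0.113 milliohms = 0.113 × 10³ microohms = 113
  211 microohms → 211
Sum: 10.7 + 5.84 + 113 + 211 = 340.54

340.54 microohms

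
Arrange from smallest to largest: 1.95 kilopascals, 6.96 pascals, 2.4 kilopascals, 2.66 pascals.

1.95 kilopascals = 1950 pascals
6.96 pascals = 6.96 pascals
2.4 kilopascals = 2400 pascals
2.66 pascals = 2.66 pascals

2.66 pascals < 6.96 pascals < 1.95 kilopascals < 2.4 kilopascals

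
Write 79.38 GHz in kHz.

79380000 kHz

giga = 1e9, kilo = 1e3; factor is 1e6.
79.38 × 1e6 = 79380000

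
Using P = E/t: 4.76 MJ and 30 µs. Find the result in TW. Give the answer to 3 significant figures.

(4.76 × 10^6) / (30 × 10^-6) = 0.15867 × 10^12 W

0.159 TW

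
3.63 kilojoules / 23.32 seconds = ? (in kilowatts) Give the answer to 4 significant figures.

0.1557 kilowatts

(3.63e3) / (23.32) = 0.15566e3 W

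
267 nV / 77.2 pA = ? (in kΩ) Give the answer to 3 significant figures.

(267 × 10⁻⁹) / (77.2 × 10⁻¹²) = 3.4585 × 10³ Ω

3.46 kΩ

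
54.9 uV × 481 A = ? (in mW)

26.4069 mW

54.9e-6 × 481 = 26406.9e-6 W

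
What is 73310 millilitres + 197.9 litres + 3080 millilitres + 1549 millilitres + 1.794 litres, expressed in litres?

277.633 litres

In litres:
  73310 millilitres = 73310 × 10^-3 litres = 73.31
  197.9 litres → 197.9
  3080 millilitres = 3080 × 10^-3 litres = 3.08
  1549 millilitres = 1549 × 10^-3 litres = 1.549
  1.794 litres → 1.794
Sum: 73.31 + 197.9 + 3.08 + 1.549 + 1.794 = 277.633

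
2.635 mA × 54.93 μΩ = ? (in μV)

0.14474055 μV

2.635 × 10⁻³ × 54.93 × 10⁻⁶ = 144.74055 × 10⁻⁹ V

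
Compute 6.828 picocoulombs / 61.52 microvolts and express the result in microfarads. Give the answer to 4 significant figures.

(6.828 × 10⁻¹²) / (61.52 × 10⁻⁶) = 0.110988 × 10⁻⁶ F

0.1110 microfarads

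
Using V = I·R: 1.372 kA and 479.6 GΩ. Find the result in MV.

658011200 MV

1.372 × 10^3 × 479.6 × 10^9 = 658.0112 × 10^12 V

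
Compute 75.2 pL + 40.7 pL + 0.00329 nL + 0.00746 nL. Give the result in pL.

In pL:
  75.2 pL → 75.2
  40.7 pL → 40.7
  0.00329 nL = 0.00329 × 10³ pL = 3.29
  0.00746 nL = 0.00746 × 10³ pL = 7.46
Sum: 75.2 + 40.7 + 3.29 + 7.46 = 126.65

126.65 pL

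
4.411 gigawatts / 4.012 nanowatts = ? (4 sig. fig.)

1099000000000000000

(4.411 × 10^9) / (4.012 × 10^-9) = 1.0995 × 10^18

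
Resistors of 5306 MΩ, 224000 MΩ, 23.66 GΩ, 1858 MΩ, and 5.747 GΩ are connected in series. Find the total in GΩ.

260.571 GΩ

In GΩ:
  5306 MΩ = 5306 × 10^-3 GΩ = 5.306
  224000 MΩ = 224000 × 10^-3 GΩ = 224
  23.66 GΩ → 23.66
  1858 MΩ = 1858 × 10^-3 GΩ = 1.858
  5.747 GΩ → 5.747
Sum: 5.306 + 224 + 23.66 + 1.858 + 5.747 = 260.571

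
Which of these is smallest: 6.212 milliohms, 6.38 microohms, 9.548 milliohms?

6.38 microohms

6.212 milliohms = 0.006212 ohms
6.38 microohms = 0.00000638 ohms
9.548 milliohms = 0.009548 ohms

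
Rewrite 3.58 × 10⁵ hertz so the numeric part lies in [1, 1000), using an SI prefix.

358 kilohertz

= 358 × 10³ hertz; 10³ is kilo.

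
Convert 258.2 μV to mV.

micro = 10⁻⁶, milli = 10⁻³; factor is 10⁻³.
258.2 × 10⁻³ = 0.2582

0.2582 mV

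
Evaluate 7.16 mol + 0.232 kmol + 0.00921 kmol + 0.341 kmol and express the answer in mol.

589.37 mol

In mol:
  7.16 mol → 7.16
  0.232 kmol = 0.232 × 10^3 mol = 232
  0.00921 kmol = 0.00921 × 10^3 mol = 9.21
  0.341 kmol = 0.341 × 10^3 mol = 341
Sum: 7.16 + 232 + 9.21 + 341 = 589.37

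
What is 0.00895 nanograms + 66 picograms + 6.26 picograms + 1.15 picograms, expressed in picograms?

82.36 picograms

In picograms:
  0.00895 nanograms = 0.00895e3 picograms = 8.95
  66 picograms → 66
  6.26 picograms → 6.26
  1.15 picograms → 1.15
Sum: 8.95 + 66 + 6.26 + 1.15 = 82.36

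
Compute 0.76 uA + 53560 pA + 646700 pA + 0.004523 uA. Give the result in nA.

1464.783 nA

In nA:
  0.76 uA = 0.76e3 nA = 760
  53560 pA = 53560e-3 nA = 53.56
  646700 pA = 646700e-3 nA = 646.7
  0.004523 uA = 0.004523e3 nA = 4.523
Sum: 760 + 53.56 + 646.7 + 4.523 = 1464.783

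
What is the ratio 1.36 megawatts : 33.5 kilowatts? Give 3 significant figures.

(1.36 × 10^6) / (33.5 × 10^3) = 0.0406 × 10^3

40.6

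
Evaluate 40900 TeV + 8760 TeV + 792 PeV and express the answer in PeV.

In PeV:
  40900 TeV = 40900e-3 PeV = 40.9
  8760 TeV = 8760e-3 PeV = 8.76
  792 PeV → 792
Sum: 40.9 + 8.76 + 792 = 841.66

841.66 PeV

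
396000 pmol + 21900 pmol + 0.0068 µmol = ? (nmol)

424.7 nmol

In nmol:
  396000 pmol = 396000 × 10^-3 nmol = 396
  21900 pmol = 21900 × 10^-3 nmol = 21.9
  0.0068 µmol = 0.0068 × 10^3 nmol = 6.8
Sum: 396 + 21.9 + 6.8 = 424.7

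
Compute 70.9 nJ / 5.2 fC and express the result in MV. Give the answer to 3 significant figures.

13.6 MV

(70.9 × 10^-9) / (5.2 × 10^-15) = 13.635 × 10^6 V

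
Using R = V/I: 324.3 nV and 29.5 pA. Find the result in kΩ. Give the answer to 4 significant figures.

(324.3 × 10⁻⁹) / (29.5 × 10⁻¹²) = 10.9932 × 10³ Ω

10.99 kΩ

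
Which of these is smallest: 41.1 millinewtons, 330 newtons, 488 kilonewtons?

41.1 millinewtons = 0.0411 newtons
330 newtons = 330 newtons
488 kilonewtons = 488000 newtons

41.1 millinewtons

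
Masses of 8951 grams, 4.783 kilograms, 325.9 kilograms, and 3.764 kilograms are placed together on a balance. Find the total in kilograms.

In kilograms:
  8951 grams = 8951 × 10⁻³ kilograms = 8.951
  4.783 kilograms → 4.783
  325.9 kilograms → 325.9
  3.764 kilograms → 3.764
Sum: 8.951 + 4.783 + 325.9 + 3.764 = 343.398

343.398 kilograms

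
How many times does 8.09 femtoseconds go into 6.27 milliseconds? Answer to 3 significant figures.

775000000000

(6.27 × 10^-3) / (8.09 × 10^-15) = 0.775 × 10^12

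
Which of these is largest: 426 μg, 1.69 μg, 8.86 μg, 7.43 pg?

426 μg = 0.000426 g
1.69 μg = 0.00000169 g
8.86 μg = 0.00000886 g
7.43 pg = 0.00000000000743 g

426 μg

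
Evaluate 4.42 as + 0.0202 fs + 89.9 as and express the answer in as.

In as:
  4.42 as → 4.42
  0.0202 fs = 0.0202 × 10^3 as = 20.2
  89.9 as → 89.9
Sum: 4.42 + 20.2 + 89.9 = 114.52

114.52 as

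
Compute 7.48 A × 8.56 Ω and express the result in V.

7.48 × 8.56 = 64.0288 V

64.0288 V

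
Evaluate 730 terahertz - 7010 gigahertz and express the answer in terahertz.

In terahertz:
  730 terahertz → 730
  7010 gigahertz = 7010 × 10^-3 terahertz = 7.01
Difference: 730 - 7.01 = 722.99

722.99 terahertz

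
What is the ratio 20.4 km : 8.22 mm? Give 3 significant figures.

2480000

(20.4 × 10^3) / (8.22 × 10^-3) = 2.482 × 10^6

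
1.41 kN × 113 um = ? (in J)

1.41 × 10^3 × 113 × 10^-6 = 159.33 × 10^-3 J

0.15933 J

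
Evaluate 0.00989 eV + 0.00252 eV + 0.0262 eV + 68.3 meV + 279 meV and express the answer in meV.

385.91 meV

In meV:
  0.00989 eV = 0.00989 × 10³ meV = 9.89
  0.00252 eV = 0.00252 × 10³ meV = 2.52
  0.0262 eV = 0.0262 × 10³ meV = 26.2
  68.3 meV → 68.3
  279 meV → 279
Sum: 9.89 + 2.52 + 26.2 + 68.3 + 279 = 385.91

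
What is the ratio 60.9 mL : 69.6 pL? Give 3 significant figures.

875000000

(60.9e-3) / (69.6e-12) = 0.875e9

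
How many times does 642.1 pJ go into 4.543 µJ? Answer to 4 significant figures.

(4.543 × 10^-6) / (642.1 × 10^-12) = 0.0070752 × 10^6

7075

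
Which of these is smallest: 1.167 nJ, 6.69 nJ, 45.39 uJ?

1.167 nJ

1.167 nJ = 0.000000001167 J
6.69 nJ = 0.00000000669 J
45.39 uJ = 0.00004539 J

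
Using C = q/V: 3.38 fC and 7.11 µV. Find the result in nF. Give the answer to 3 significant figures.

0.475 nF

(3.38e-15) / (7.11e-6) = 0.47539e-9 F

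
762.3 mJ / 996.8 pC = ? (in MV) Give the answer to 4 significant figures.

(762.3 × 10⁻³) / (996.8 × 10⁻¹²) = 0.764747 × 10⁹ V

764.7 MV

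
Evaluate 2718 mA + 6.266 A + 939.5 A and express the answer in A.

In A:
  2718 mA = 2718e-3 A = 2.718
  6.266 A → 6.266
  939.5 A → 939.5
Sum: 2.718 + 6.266 + 939.5 = 948.484

948.484 A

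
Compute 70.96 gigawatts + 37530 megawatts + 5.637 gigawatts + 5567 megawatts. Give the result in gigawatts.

In gigawatts:
  70.96 gigawatts → 70.96
  37530 megawatts = 37530 × 10^-3 gigawatts = 37.53
  5.637 gigawatts → 5.637
  5567 megawatts = 5567 × 10^-3 gigawatts = 5.567
Sum: 70.96 + 37.53 + 5.637 + 5.567 = 119.694

119.694 gigawatts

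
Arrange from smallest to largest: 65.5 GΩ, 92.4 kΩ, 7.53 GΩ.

92.4 kΩ < 7.53 GΩ < 65.5 GΩ

65.5 GΩ = 65500000000 Ω
92.4 kΩ = 92400 Ω
7.53 GΩ = 7530000000 Ω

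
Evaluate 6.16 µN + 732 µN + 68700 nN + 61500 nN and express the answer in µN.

In µN:
  6.16 µN → 6.16
  732 µN → 732
  68700 nN = 68700 × 10^-3 µN = 68.7
  61500 nN = 61500 × 10^-3 µN = 61.5
Sum: 6.16 + 732 + 68.7 + 61.5 = 868.36

868.36 µN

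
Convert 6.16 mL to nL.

6160000 nL

milli = 10^-3, nano = 10^-9; factor is 10^6.
6.16 × 10^6 = 6160000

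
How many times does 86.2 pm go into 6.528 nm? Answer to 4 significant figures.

(6.528e-9) / (86.2e-12) = 0.075731e3

75.73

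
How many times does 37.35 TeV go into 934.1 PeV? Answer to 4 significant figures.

(934.1 × 10^15) / (37.35 × 10^12) = 25.009 × 10^3

25010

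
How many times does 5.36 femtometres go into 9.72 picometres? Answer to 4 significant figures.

(9.72e-12) / (5.36e-15) = 1.8134e3

1813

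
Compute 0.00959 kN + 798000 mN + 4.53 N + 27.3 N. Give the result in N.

In N:
  0.00959 kN = 0.00959 × 10³ N = 9.59
  798000 mN = 798000 × 10⁻³ N = 798
  4.53 N → 4.53
  27.3 N → 27.3
Sum: 9.59 + 798 + 4.53 + 27.3 = 839.42

839.42 N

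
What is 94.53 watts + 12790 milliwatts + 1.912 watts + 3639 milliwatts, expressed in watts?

112.871 watts

In watts:
  94.53 watts → 94.53
  12790 milliwatts = 12790e-3 watts = 12.79
  1.912 watts → 1.912
  3639 milliwatts = 3639e-3 watts = 3.639
Sum: 94.53 + 12.79 + 1.912 + 3.639 = 112.871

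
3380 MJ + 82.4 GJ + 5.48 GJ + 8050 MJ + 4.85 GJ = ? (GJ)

104.16 GJ

In GJ:
  3380 MJ = 3380e-3 GJ = 3.38
  82.4 GJ → 82.4
  5.48 GJ → 5.48
  8050 MJ = 8050e-3 GJ = 8.05
  4.85 GJ → 4.85
Sum: 3.38 + 82.4 + 5.48 + 8.05 + 4.85 = 104.16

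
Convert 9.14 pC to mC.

0.00000000914 mC

pico = 10⁻¹², milli = 10⁻³; factor is 10⁻⁹.
9.14 × 10⁻⁹ = 0.00000000914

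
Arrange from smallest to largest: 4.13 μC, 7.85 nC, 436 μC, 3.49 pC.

3.49 pC < 7.85 nC < 4.13 μC < 436 μC

4.13 μC = 0.00000413 C
7.85 nC = 0.00000000785 C
436 μC = 0.000436 C
3.49 pC = 0.00000000000349 C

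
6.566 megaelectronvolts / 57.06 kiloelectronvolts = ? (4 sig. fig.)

(6.566e6) / (57.06e3) = 0.11507e3

115.1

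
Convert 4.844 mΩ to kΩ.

0.000004844 kΩ

milli = 10⁻³, kilo = 10³; factor is 10⁻⁶.
4.844 × 10⁻⁶ = 0.000004844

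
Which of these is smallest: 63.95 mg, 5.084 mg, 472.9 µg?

63.95 mg = 0.06395 g
5.084 mg = 0.005084 g
472.9 µg = 0.0004729 g

472.9 µg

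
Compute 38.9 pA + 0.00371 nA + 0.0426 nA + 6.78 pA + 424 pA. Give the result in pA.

515.99 pA

In pA:
  38.9 pA → 38.9
  0.00371 nA = 0.00371 × 10^3 pA = 3.71
  0.0426 nA = 0.0426 × 10^3 pA = 42.6
  6.78 pA → 6.78
  424 pA → 424
Sum: 38.9 + 3.71 + 42.6 + 6.78 + 424 = 515.99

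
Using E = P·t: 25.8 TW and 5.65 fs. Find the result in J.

25.8 × 10^12 × 5.65 × 10^-15 = 145.77 × 10^-3 J

0.14577 J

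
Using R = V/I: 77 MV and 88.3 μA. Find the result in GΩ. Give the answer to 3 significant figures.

(77 × 10⁶) / (88.3 × 10⁻⁶) = 0.87203 × 10¹² Ω

872 GΩ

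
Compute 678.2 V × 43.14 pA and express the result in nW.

678.2 × 43.14 × 10⁻¹² = 29257.548 × 10⁻¹² W

29.257548 nW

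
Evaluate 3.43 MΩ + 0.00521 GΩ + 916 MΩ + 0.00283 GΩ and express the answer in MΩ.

In MΩ:
  3.43 MΩ → 3.43
  0.00521 GΩ = 0.00521 × 10³ MΩ = 5.21
  916 MΩ → 916
  0.00283 GΩ = 0.00283 × 10³ MΩ = 2.83
Sum: 3.43 + 5.21 + 916 + 2.83 = 927.47

927.47 MΩ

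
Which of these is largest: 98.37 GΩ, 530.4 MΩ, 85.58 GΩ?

98.37 GΩ = 98370000000 Ω
530.4 MΩ = 530400000 Ω
85.58 GΩ = 85580000000 Ω

98.37 GΩ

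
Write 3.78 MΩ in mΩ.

3780000000 mΩ

mega = 10^6, milli = 10^-3; factor is 10^9.
3.78 × 10^9 = 3780000000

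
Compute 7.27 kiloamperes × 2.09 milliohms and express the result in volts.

7.27e3 × 2.09e-3 = 15.1943 V

15.1943 volts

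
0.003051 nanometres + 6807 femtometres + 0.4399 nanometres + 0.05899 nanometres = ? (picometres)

508.748 picometres

In picometres:
  0.003051 nanometres = 0.003051 × 10^3 picometres = 3.051
  6807 femtometres = 6807 × 10^-3 picometres = 6.807
  0.4399 nanometres = 0.4399 × 10^3 picometres = 439.9
  0.05899 nanometres = 0.05899 × 10^3 picometres = 58.99
Sum: 3.051 + 6.807 + 439.9 + 58.99 = 508.748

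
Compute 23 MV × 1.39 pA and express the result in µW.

31.97 µW

23e6 × 1.39e-12 = 31.97e-6 W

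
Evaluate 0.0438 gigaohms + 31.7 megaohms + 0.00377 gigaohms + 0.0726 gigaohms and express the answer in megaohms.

In megaohms:
  0.0438 gigaohms = 0.0438 × 10³ megaohms = 43.8
  31.7 megaohms → 31.7
  0.00377 gigaohms = 0.00377 × 10³ megaohms = 3.77
  0.0726 gigaohms = 0.0726 × 10³ megaohms = 72.6
Sum: 43.8 + 31.7 + 3.77 + 72.6 = 151.87

151.87 megaohms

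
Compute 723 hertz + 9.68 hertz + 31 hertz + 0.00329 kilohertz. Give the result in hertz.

766.97 hertz

In hertz:
  723 hertz → 723
  9.68 hertz → 9.68
  31 hertz → 31
  0.00329 kilohertz = 0.00329 × 10³ hertz = 3.29
Sum: 723 + 9.68 + 31 + 3.29 = 766.97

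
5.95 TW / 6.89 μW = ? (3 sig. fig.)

(5.95 × 10¹²) / (6.89 × 10⁻⁶) = 0.8636 × 10¹⁸

864000000000000000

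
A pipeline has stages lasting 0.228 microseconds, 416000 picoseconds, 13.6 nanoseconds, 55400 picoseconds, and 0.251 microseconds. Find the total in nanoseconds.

In nanoseconds:
  0.228 microseconds = 0.228 × 10^3 nanoseconds = 228
  416000 picoseconds = 416000 × 10^-3 nanoseconds = 416
  13.6 nanoseconds → 13.6
  55400 picoseconds = 55400 × 10^-3 nanoseconds = 55.4
  0.251 microseconds = 0.251 × 10^3 nanoseconds = 251
Sum: 228 + 416 + 13.6 + 55.4 + 251 = 964

964 nanoseconds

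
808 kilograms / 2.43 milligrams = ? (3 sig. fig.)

(808e3) / (2.43e-3) = 332.5e6

333000000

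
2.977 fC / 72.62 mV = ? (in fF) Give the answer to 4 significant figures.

(2.977 × 10^-15) / (72.62 × 10^-3) = 0.0409942 × 10^-12 F

40.99 fF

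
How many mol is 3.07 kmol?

kilo = 1e3, (no prefix) = 1e0; factor is 1e3.
3.07 × 1e3 = 3070

3070 mol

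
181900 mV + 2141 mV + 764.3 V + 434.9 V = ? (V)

1383.241 V

In V:
  181900 mV = 181900 × 10^-3 V = 181.9
  2141 mV = 2141 × 10^-3 V = 2.141
  764.3 V → 764.3
  434.9 V → 434.9
Sum: 181.9 + 2.141 + 764.3 + 434.9 = 1383.241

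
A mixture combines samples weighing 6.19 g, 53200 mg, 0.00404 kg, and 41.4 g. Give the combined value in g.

104.83 g

In g:
  6.19 g → 6.19
  53200 mg = 53200 × 10^-3 g = 53.2
  0.00404 kg = 0.00404 × 10^3 g = 4.04
  41.4 g → 41.4
Sum: 6.19 + 53.2 + 4.04 + 41.4 = 104.83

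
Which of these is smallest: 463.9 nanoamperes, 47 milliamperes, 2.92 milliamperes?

463.9 nanoamperes = 0.0000004639 amperes
47 milliamperes = 0.047 amperes
2.92 milliamperes = 0.00292 amperes

463.9 nanoamperes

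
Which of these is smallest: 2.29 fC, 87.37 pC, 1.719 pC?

2.29 fC

2.29 fC = 0.00000000000000229 C
87.37 pC = 0.00000000008737 C
1.719 pC = 0.000000000001719 C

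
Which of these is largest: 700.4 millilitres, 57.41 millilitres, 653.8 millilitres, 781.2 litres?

781.2 litres

700.4 millilitres = 0.7004 litres
57.41 millilitres = 0.05741 litres
653.8 millilitres = 0.6538 litres
781.2 litres = 781.2 litres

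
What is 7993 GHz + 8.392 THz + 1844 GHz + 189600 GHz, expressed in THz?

In THz:
  7993 GHz = 7993e-3 THz = 7.993
  8.392 THz → 8.392
  1844 GHz = 1844e-3 THz = 1.844
  189600 GHz = 189600e-3 THz = 189.6
Sum: 7.993 + 8.392 + 1.844 + 189.6 = 207.829

207.829 THz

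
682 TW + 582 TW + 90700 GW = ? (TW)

In TW:
  682 TW → 682
  582 TW → 582
  90700 GW = 90700e-3 TW = 90.7
Sum: 682 + 582 + 90.7 = 1354.7

1354.7 TW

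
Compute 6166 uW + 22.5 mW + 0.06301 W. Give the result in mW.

91.676 mW

In mW:
  6166 uW = 6166e-3 mW = 6.166
  22.5 mW → 22.5
  0.06301 W = 0.06301e3 mW = 63.01
Sum: 6.166 + 22.5 + 63.01 = 91.676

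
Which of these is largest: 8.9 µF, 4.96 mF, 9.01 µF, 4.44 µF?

8.9 µF = 0.0000089 F
4.96 mF = 0.00496 F
9.01 µF = 0.00000901 F
4.44 µF = 0.00000444 F

4.96 mF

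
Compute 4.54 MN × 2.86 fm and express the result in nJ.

4.54 × 10⁶ × 2.86 × 10⁻¹⁵ = 12.9844 × 10⁻⁹ J

12.9844 nJ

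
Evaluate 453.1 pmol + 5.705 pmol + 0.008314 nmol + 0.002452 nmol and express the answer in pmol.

469.571 pmol

In pmol:
  453.1 pmol → 453.1
  5.705 pmol → 5.705
  0.008314 nmol = 0.008314 × 10³ pmol = 8.314
  0.002452 nmol = 0.002452 × 10³ pmol = 2.452
Sum: 453.1 + 5.705 + 8.314 + 2.452 = 469.571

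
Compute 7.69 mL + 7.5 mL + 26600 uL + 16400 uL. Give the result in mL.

58.19 mL

In mL:
  7.69 mL → 7.69
  7.5 mL → 7.5
  26600 uL = 26600 × 10^-3 mL = 26.6
  16400 uL = 16400 × 10^-3 mL = 16.4
Sum: 7.69 + 7.5 + 26.6 + 16.4 = 58.19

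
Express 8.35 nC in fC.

nano = 10⁻⁹, femto = 10⁻¹⁵; factor is 10⁶.
8.35 × 10⁶ = 8350000

8350000 fC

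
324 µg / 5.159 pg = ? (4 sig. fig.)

62800000

(324 × 10⁻⁶) / (5.159 × 10⁻¹²) = 62.803 × 10⁶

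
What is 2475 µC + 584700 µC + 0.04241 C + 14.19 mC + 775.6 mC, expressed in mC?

1419.375 mC

In mC:
  2475 µC = 2475 × 10⁻³ mC = 2.475
  584700 µC = 584700 × 10⁻³ mC = 584.7
  0.04241 C = 0.04241 × 10³ mC = 42.41
  14.19 mC → 14.19
  775.6 mC → 775.6
Sum: 2.475 + 584.7 + 42.41 + 14.19 + 775.6 = 1419.375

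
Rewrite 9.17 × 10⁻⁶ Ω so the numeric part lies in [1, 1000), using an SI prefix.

9.17 uΩ

= 9.17 × 10⁻⁶ Ω; 10⁻⁶ is micro.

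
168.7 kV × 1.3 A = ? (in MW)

0.21931 MW

168.7e3 × 1.3 = 219.31e3 W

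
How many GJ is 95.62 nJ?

0.00000000000000009562 GJ

nano = 1e-9, giga = 1e9; factor is 1e-18.
95.62 × 1e-18 = 0.00000000000000009562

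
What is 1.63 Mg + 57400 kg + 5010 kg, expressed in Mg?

64.04 Mg

In Mg:
  1.63 Mg → 1.63
  57400 kg = 57400 × 10^-3 Mg = 57.4
  5010 kg = 5010 × 10^-3 Mg = 5.01
Sum: 1.63 + 57.4 + 5.01 = 64.04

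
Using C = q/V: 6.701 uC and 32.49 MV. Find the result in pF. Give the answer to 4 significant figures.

(6.701 × 10⁻⁶) / (32.49 × 10⁶) = 0.206248 × 10⁻¹² F

0.2062 pF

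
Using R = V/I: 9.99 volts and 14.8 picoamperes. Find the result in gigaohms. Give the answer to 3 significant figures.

(9.99) / (14.8e-12) = 0.675e12 Ω

675 gigaohms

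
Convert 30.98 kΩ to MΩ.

kilo = 1e3, mega = 1e6; factor is 1e-3.
30.98 × 1e-3 = 0.03098

0.03098 MΩ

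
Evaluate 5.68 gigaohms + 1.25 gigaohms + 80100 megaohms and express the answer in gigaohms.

In gigaohms:
  5.68 gigaohms → 5.68
  1.25 gigaohms → 1.25
  80100 megaohms = 80100 × 10⁻³ gigaohms = 80.1
Sum: 5.68 + 1.25 + 80.1 = 87.03

87.03 gigaohms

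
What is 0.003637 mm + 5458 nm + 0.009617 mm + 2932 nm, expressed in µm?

In µm:
  0.003637 mm = 0.003637 × 10³ µm = 3.637
  5458 nm = 5458 × 10⁻³ µm = 5.458
  0.009617 mm = 0.009617 × 10³ µm = 9.617
  2932 nm = 2932 × 10⁻³ µm = 2.932
Sum: 3.637 + 5.458 + 9.617 + 2.932 = 21.644

21.644 µm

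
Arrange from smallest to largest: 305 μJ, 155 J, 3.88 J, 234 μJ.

305 μJ = 0.000305 J
155 J = 155 J
3.88 J = 3.88 J
234 μJ = 0.000234 J

234 μJ < 305 μJ < 3.88 J < 155 J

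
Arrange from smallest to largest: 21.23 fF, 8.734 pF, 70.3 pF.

21.23 fF < 8.734 pF < 70.3 pF

21.23 fF = 0.00000000000002123 F
8.734 pF = 0.000000000008734 F
70.3 pF = 0.0000000000703 F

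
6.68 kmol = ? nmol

6680000000000 nmol

kilo = 1e3, nano = 1e-9; factor is 1e12.
6.68 × 1e12 = 6680000000000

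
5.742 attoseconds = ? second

atto = 1e-18, (no prefix) = 1e0; factor is 1e-18.
5.742 × 1e-18 = 0.000000000000000005742

0.000000000000000005742 seconds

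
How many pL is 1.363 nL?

nano = 10⁻⁹, pico = 10⁻¹²; factor is 10³.
1.363 × 10³ = 1363

1363 pL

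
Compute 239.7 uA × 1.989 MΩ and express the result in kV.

0.4767633 kV

239.7 × 10⁻⁶ × 1.989 × 10⁶ = 476.7633 V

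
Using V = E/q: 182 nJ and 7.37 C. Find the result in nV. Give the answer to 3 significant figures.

(182 × 10⁻⁹) / (7.37) = 24.695 × 10⁻⁹ V

24.7 nV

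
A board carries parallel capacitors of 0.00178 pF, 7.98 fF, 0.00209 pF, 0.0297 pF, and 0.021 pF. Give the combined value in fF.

62.55 fF

In fF:
  0.00178 pF = 0.00178 × 10^3 fF = 1.78
  7.98 fF → 7.98
  0.00209 pF = 0.00209 × 10^3 fF = 2.09
  0.0297 pF = 0.0297 × 10^3 fF = 29.7
  0.021 pF = 0.021 × 10^3 fF = 21
Sum: 1.78 + 7.98 + 2.09 + 29.7 + 21 = 62.55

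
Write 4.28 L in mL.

(no prefix) = 10⁰, milli = 10⁻³; factor is 10³.
4.28 × 10³ = 4280

4280 mL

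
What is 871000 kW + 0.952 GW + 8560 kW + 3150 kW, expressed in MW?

In MW:
  871000 kW = 871000 × 10^-3 MW = 871
  0.952 GW = 0.952 × 10^3 MW = 952
  8560 kW = 8560 × 10^-3 MW = 8.56
  3150 kW = 3150 × 10^-3 MW = 3.15
Sum: 871 + 952 + 8.56 + 3.15 = 1834.71

1834.71 MW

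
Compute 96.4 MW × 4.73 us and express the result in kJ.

0.455972 kJ

96.4e6 × 4.73e-6 = 455.972 J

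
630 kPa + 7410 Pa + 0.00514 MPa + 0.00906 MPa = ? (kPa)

In kPa:
  630 kPa → 630
  7410 Pa = 7410 × 10⁻³ kPa = 7.41
  0.00514 MPa = 0.00514 × 10³ kPa = 5.14
  0.00906 MPa = 0.00906 × 10³ kPa = 9.06
Sum: 630 + 7.41 + 5.14 + 9.06 = 651.61

651.61 kPa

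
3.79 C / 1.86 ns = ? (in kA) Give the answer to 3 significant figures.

2040000 kA

(3.79) / (1.86e-9) = 2.0376e9 A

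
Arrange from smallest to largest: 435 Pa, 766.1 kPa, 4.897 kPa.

435 Pa < 4.897 kPa < 766.1 kPa

435 Pa = 435 Pa
766.1 kPa = 766100 Pa
4.897 kPa = 4897 Pa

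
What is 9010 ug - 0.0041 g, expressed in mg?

4.91 mg

In mg:
  9010 ug = 9010 × 10⁻³ mg = 9.01
  0.0041 g = 0.0041 × 10³ mg = 4.1
Difference: 9.01 - 4.1 = 4.91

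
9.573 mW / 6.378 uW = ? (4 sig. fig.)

(9.573 × 10⁻³) / (6.378 × 10⁻⁶) = 1.5009 × 10³

1501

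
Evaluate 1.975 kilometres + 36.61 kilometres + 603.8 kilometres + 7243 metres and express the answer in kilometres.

In kilometres:
  1.975 kilometres → 1.975
  36.61 kilometres → 36.61
  603.8 kilometres → 603.8
  7243 metres = 7243 × 10^-3 kilometres = 7.243
Sum: 1.975 + 36.61 + 603.8 + 7.243 = 649.628

649.628 kilometres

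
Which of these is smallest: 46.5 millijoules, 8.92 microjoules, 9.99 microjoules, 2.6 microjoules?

46.5 millijoules = 0.0465 joules
8.92 microjoules = 0.00000892 joules
9.99 microjoules = 0.00000999 joules
2.6 microjoules = 0.0000026 joules

2.6 microjoules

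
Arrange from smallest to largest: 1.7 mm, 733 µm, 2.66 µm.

2.66 µm < 733 µm < 1.7 mm

1.7 mm = 0.0017 m
733 µm = 0.000733 m
2.66 µm = 0.00000266 m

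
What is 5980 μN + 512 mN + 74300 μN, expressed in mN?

In mN:
  5980 μN = 5980 × 10^-3 mN = 5.98
  512 mN → 512
  74300 μN = 74300 × 10^-3 mN = 74.3
Sum: 5.98 + 512 + 74.3 = 592.28

592.28 mN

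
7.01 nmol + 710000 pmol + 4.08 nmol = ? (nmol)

In nmol:
  7.01 nmol → 7.01
  710000 pmol = 710000 × 10^-3 nmol = 710
  4.08 nmol → 4.08
Sum: 7.01 + 710 + 4.08 = 721.09

721.09 nmol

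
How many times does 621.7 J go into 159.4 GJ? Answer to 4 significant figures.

(159.4 × 10^9) / (621.7) = 0.25639 × 10^9

256400000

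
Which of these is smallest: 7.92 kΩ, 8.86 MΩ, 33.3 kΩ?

7.92 kΩ = 7920 Ω
8.86 MΩ = 8860000 Ω
33.3 kΩ = 33300 Ω

7.92 kΩ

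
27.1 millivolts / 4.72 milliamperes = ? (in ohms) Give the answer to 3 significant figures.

(27.1 × 10⁻³) / (4.72 × 10⁻³) = 5.7415 Ω

5.74 ohms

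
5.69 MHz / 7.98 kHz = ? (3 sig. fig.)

(5.69 × 10^6) / (7.98 × 10^3) = 0.713 × 10^3

713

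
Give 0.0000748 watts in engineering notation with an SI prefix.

= 74.8 × 10^-6 watts; 10^-6 is micro.

74.8 microwatts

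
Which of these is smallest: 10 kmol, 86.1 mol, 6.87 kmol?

10 kmol = 10000 mol
86.1 mol = 86.1 mol
6.87 kmol = 6870 mol

86.1 mol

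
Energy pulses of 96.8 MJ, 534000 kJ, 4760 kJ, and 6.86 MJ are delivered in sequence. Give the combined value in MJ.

642.42 MJ

In MJ:
  96.8 MJ → 96.8
  534000 kJ = 534000e-3 MJ = 534
  4760 kJ = 4760e-3 MJ = 4.76
  6.86 MJ → 6.86
Sum: 96.8 + 534 + 4.76 + 6.86 = 642.42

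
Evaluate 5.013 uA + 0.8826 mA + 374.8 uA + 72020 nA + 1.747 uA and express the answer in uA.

1336.18 uA

In uA:
  5.013 uA → 5.013
  0.8826 mA = 0.8826 × 10³ uA = 882.6
  374.8 uA → 374.8
  72020 nA = 72020 × 10⁻³ uA = 72.02
  1.747 uA → 1.747
Sum: 5.013 + 882.6 + 374.8 + 72.02 + 1.747 = 1336.18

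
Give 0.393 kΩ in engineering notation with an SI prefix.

= 393 Ω; mantissa already in [1, 1000).

393 Ω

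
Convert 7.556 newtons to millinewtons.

(no prefix) = 10⁰, milli = 10⁻³; factor is 10³.
7.556 × 10³ = 7556

7556 millinewtons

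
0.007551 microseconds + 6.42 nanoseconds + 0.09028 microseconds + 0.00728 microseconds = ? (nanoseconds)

111.531 nanoseconds

In nanoseconds:
  0.007551 microseconds = 0.007551e3 nanoseconds = 7.551
  6.42 nanoseconds → 6.42
  0.09028 microseconds = 0.09028e3 nanoseconds = 90.28
  0.00728 microseconds = 0.00728e3 nanoseconds = 7.28
Sum: 7.551 + 6.42 + 90.28 + 7.28 = 111.531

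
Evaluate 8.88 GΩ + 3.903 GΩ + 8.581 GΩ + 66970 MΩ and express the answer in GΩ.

88.334 GΩ

In GΩ:
  8.88 GΩ → 8.88
  3.903 GΩ → 3.903
  8.581 GΩ → 8.581
  66970 MΩ = 66970 × 10^-3 GΩ = 66.97
Sum: 8.88 + 3.903 + 8.581 + 66.97 = 88.334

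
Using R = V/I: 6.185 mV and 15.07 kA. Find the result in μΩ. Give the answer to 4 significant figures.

0.4104 μΩ

(6.185 × 10⁻³) / (15.07 × 10³) = 0.410418 × 10⁻⁶ Ω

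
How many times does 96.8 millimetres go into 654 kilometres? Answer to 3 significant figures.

(654 × 10³) / (96.8 × 10⁻³) = 6.756 × 10⁶

6760000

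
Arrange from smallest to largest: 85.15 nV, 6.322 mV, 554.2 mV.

85.15 nV < 6.322 mV < 554.2 mV

85.15 nV = 0.00000008515 V
6.322 mV = 0.006322 V
554.2 mV = 0.5542 V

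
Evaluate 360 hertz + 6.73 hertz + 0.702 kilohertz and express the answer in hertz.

In hertz:
  360 hertz → 360
  6.73 hertz → 6.73
  0.702 kilohertz = 0.702e3 hertz = 702
Sum: 360 + 6.73 + 702 = 1068.73

1068.73 hertz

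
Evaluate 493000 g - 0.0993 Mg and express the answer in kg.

In kg:
  493000 g = 493000 × 10^-3 kg = 493
  0.0993 Mg = 0.0993 × 10^3 kg = 99.3
Difference: 493 - 99.3 = 393.7

393.7 kg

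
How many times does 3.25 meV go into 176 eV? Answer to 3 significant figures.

(176) / (3.25 × 10⁻³) = 54.15 × 10³

54200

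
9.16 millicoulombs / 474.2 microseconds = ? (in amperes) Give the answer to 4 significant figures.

19.32 amperes

(9.16 × 10^-3) / (474.2 × 10^-6) = 0.0193167 × 10^3 A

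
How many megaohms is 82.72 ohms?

0.00008272 megaohms

(no prefix) = 10^0, mega = 10^6; factor is 10^-6.
82.72 × 10^-6 = 0.00008272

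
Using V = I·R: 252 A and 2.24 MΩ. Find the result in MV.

564.48 MV

252 × 2.24 × 10⁶ = 564.48 × 10⁶ V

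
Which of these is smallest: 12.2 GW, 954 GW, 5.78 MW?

5.78 MW

12.2 GW = 12200000000 W
954 GW = 954000000000 W
5.78 MW = 5780000 W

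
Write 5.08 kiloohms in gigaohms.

kilo = 10^3, giga = 10^9; factor is 10^-6.
5.08 × 10^-6 = 0.00000508

0.00000508 gigaohms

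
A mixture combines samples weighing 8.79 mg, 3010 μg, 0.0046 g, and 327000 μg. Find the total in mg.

In mg:
  8.79 mg → 8.79
  3010 μg = 3010 × 10⁻³ mg = 3.01
  0.0046 g = 0.0046 × 10³ mg = 4.6
  327000 μg = 327000 × 10⁻³ mg = 327
Sum: 8.79 + 3.01 + 4.6 + 327 = 343.4

343.4 mg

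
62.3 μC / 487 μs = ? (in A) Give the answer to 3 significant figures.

(62.3 × 10⁻⁶) / (487 × 10⁻⁶) = 0.12793 A

0.128 A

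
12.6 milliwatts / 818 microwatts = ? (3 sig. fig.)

15.4

(12.6 × 10⁻³) / (818 × 10⁻⁶) = 0.0154 × 10³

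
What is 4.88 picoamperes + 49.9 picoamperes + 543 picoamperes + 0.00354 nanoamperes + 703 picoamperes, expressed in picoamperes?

1304.32 picoamperes

In picoamperes:
  4.88 picoamperes → 4.88
  49.9 picoamperes → 49.9
  543 picoamperes → 543
  0.00354 nanoamperes = 0.00354 × 10³ picoamperes = 3.54
  703 picoamperes → 703
Sum: 4.88 + 49.9 + 543 + 3.54 + 703 = 1304.32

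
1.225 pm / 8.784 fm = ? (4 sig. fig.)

139.5

(1.225e-12) / (8.784e-15) = 0.13946e3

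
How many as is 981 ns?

981000000000 as

nano = 10⁻⁹, atto = 10⁻¹⁸; factor is 10⁹.
981 × 10⁹ = 981000000000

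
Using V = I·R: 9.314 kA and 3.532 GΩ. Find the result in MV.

9.314e3 × 3.532e9 = 32.897048e12 V

32897048 MV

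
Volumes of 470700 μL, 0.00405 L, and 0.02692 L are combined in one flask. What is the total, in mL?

501.67 mL

In mL:
  470700 μL = 470700 × 10⁻³ mL = 470.7
  0.00405 L = 0.00405 × 10³ mL = 4.05
  0.02692 L = 0.02692 × 10³ mL = 26.92
Sum: 470.7 + 4.05 + 26.92 = 501.67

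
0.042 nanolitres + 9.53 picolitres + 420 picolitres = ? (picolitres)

471.53 picolitres

In picolitres:
  0.042 nanolitres = 0.042 × 10^3 picolitres = 42
  9.53 picolitres → 9.53
  420 picolitres → 420
Sum: 42 + 9.53 + 420 = 471.53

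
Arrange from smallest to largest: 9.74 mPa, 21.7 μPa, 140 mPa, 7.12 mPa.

21.7 μPa < 7.12 mPa < 9.74 mPa < 140 mPa

9.74 mPa = 0.00974 Pa
21.7 μPa = 0.0000217 Pa
140 mPa = 0.14 Pa
7.12 mPa = 0.00712 Pa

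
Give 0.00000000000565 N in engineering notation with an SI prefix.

= 5.65e-12 N; 1e-12 is pico.

5.65 pN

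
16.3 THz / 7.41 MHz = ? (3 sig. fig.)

(16.3 × 10^12) / (7.41 × 10^6) = 2.2 × 10^6

2200000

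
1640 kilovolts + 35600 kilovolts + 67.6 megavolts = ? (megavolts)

104.84 megavolts

In megavolts:
  1640 kilovolts = 1640 × 10⁻³ megavolts = 1.64
  35600 kilovolts = 35600 × 10⁻³ megavolts = 35.6
  67.6 megavolts → 67.6
Sum: 1.64 + 35.6 + 67.6 = 104.84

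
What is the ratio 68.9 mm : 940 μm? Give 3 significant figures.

73.3

(68.9 × 10⁻³) / (940 × 10⁻⁶) = 0.0733 × 10³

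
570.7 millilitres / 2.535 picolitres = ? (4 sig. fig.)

(570.7e-3) / (2.535e-12) = 225.13e9

225100000000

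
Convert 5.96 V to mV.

(no prefix) = 10^0, milli = 10^-3; factor is 10^3.
5.96 × 10^3 = 5960

5960 mV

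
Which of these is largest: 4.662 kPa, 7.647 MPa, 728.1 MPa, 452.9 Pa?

4.662 kPa = 4662 Pa
7.647 MPa = 7647000 Pa
728.1 MPa = 728100000 Pa
452.9 Pa = 452.9 Pa

728.1 MPa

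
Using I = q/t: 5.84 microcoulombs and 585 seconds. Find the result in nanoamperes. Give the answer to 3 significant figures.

9.98 nanoamperes

(5.84e-6) / (585) = 0.0099829e-6 A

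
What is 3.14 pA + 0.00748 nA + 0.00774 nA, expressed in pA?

In pA:
  3.14 pA → 3.14
  0.00748 nA = 0.00748e3 pA = 7.48
  0.00774 nA = 0.00774e3 pA = 7.74
Sum: 3.14 + 7.48 + 7.74 = 18.36

18.36 pA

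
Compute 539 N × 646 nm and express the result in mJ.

539 × 646 × 10⁻⁹ = 348194 × 10⁻⁹ J

0.348194 mJ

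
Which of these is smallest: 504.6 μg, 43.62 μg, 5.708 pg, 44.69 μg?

504.6 μg = 0.0005046 g
43.62 μg = 0.00004362 g
5.708 pg = 0.000000000005708 g
44.69 μg = 0.00004469 g

5.708 pg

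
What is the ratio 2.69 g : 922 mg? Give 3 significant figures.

2.92

(2.69) / (922 × 10^-3) = 0.002918 × 10^3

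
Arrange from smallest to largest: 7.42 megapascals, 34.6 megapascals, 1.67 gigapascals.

7.42 megapascals < 34.6 megapascals < 1.67 gigapascals

7.42 megapascals = 7420000 pascals
34.6 megapascals = 34600000 pascals
1.67 gigapascals = 1670000000 pascals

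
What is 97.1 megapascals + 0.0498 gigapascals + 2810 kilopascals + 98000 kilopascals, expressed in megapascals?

247.71 megapascals

In megapascals:
  97.1 megapascals → 97.1
  0.0498 gigapascals = 0.0498e3 megapascals = 49.8
  2810 kilopascals = 2810e-3 megapascals = 2.81
  98000 kilopascals = 98000e-3 megapascals = 98
Sum: 97.1 + 49.8 + 2.81 + 98 = 247.71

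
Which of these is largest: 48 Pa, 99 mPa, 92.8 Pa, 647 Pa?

48 Pa = 48 Pa
99 mPa = 0.099 Pa
92.8 Pa = 92.8 Pa
647 Pa = 647 Pa

647 Pa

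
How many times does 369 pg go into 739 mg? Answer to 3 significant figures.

2000000000

(739 × 10⁻³) / (369 × 10⁻¹²) = 2.003 × 10⁹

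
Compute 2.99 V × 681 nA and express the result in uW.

2.99 × 681 × 10⁻⁹ = 2036.19 × 10⁻⁹ W

2.03619 uW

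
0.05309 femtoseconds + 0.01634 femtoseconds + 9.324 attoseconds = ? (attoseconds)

In attoseconds:
  0.05309 femtoseconds = 0.05309 × 10³ attoseconds = 53.09
  0.01634 femtoseconds = 0.01634 × 10³ attoseconds = 16.34
  9.324 attoseconds → 9.324
Sum: 53.09 + 16.34 + 9.324 = 78.754

78.754 attoseconds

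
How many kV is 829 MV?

mega = 10⁶, kilo = 10³; factor is 10³.
829 × 10³ = 829000

829000 kV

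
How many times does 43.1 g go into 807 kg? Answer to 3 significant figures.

18700

(807e3) / (43.1) = 18.72e3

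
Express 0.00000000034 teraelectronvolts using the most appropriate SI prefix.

340 electronvolts

= 340 electronvolts; mantissa already in [1, 1000).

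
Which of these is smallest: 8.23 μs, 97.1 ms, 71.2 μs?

8.23 μs

8.23 μs = 0.00000823 s
97.1 ms = 0.0971 s
71.2 μs = 0.0000712 s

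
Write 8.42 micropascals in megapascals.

micro = 10⁻⁶, mega = 10⁶; factor is 10⁻¹².
8.42 × 10⁻¹² = 0.00000000000842

0.00000000000842 megapascals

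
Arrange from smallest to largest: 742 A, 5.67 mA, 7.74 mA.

5.67 mA < 7.74 mA < 742 A

742 A = 742 A
5.67 mA = 0.00567 A
7.74 mA = 0.00774 A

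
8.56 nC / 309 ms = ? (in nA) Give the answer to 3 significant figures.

27.7 nA

(8.56 × 10⁻⁹) / (309 × 10⁻³) = 0.027702 × 10⁻⁶ A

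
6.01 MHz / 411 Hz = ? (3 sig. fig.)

14600

(6.01 × 10^6) / (411) = 0.01462 × 10^6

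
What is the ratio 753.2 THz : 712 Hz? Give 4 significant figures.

(753.2 × 10¹²) / (712) = 1.0579 × 10¹²

1058000000000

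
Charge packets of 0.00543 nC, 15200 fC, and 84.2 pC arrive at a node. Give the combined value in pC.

104.83 pC

In pC:
  0.00543 nC = 0.00543 × 10³ pC = 5.43
  15200 fC = 15200 × 10⁻³ pC = 15.2
  84.2 pC → 84.2
Sum: 5.43 + 15.2 + 84.2 = 104.83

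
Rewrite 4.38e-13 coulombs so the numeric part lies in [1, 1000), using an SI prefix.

= 438e-15 coulombs; 1e-15 is femto.

438 femtocoulombs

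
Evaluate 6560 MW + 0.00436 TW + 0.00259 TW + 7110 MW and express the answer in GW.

In GW:
  6560 MW = 6560 × 10^-3 GW = 6.56
  0.00436 TW = 0.00436 × 10^3 GW = 4.36
  0.00259 TW = 0.00259 × 10^3 GW = 2.59
  7110 MW = 7110 × 10^-3 GW = 7.11
Sum: 6.56 + 4.36 + 2.59 + 7.11 = 20.62

20.62 GW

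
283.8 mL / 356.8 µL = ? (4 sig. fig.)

(283.8 × 10⁻³) / (356.8 × 10⁻⁶) = 0.7954 × 10³

795.4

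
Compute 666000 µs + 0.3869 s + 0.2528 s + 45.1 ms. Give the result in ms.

1350.8 ms

In ms:
  666000 µs = 666000e-3 ms = 666
  0.3869 s = 0.3869e3 ms = 386.9
  0.2528 s = 0.2528e3 ms = 252.8
  45.1 ms → 45.1
Sum: 666 + 386.9 + 252.8 + 45.1 = 1350.8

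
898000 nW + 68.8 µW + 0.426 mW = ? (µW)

In µW:
  898000 nW = 898000 × 10⁻³ µW = 898
  68.8 µW → 68.8
  0.426 mW = 0.426 × 10³ µW = 426
Sum: 898 + 68.8 + 426 = 1392.8

1392.8 µW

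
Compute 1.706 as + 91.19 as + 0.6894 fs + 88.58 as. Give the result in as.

In as:
  1.706 as → 1.706
  91.19 as → 91.19
  0.6894 fs = 0.6894 × 10^3 as = 689.4
  88.58 as → 88.58
Sum: 1.706 + 91.19 + 689.4 + 88.58 = 870.876

870.876 as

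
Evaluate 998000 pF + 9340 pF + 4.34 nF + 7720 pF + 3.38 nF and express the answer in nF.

In nF:
  998000 pF = 998000e-3 nF = 998
  9340 pF = 9340e-3 nF = 9.34
  4.34 nF → 4.34
  7720 pF = 7720e-3 nF = 7.72
  3.38 nF → 3.38
Sum: 998 + 9.34 + 4.34 + 7.72 + 3.38 = 1022.78

1022.78 nF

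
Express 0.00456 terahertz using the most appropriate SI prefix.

4.56 gigahertz

= 4.56e9 hertz; 1e9 is giga.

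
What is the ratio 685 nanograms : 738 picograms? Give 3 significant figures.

928

(685 × 10^-9) / (738 × 10^-12) = 0.9282 × 10^3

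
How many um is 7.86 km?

kilo = 1e3, micro = 1e-6; factor is 1e9.
7.86 × 1e9 = 7860000000

7860000000 um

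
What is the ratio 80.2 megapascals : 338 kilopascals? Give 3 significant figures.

237

(80.2 × 10⁶) / (338 × 10³) = 0.2373 × 10³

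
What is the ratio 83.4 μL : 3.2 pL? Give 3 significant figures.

(83.4 × 10⁻⁶) / (3.2 × 10⁻¹²) = 26.06 × 10⁶

26100000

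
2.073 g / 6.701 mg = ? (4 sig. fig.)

309.4

(2.073) / (6.701 × 10^-3) = 0.30936 × 10^3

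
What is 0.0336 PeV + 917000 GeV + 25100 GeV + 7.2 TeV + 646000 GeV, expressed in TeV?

In TeV:
  0.0336 PeV = 0.0336e3 TeV = 33.6
  917000 GeV = 917000e-3 TeV = 917
  25100 GeV = 25100e-3 TeV = 25.1
  7.2 TeV → 7.2
  646000 GeV = 646000e-3 TeV = 646
Sum: 33.6 + 917 + 25.1 + 7.2 + 646 = 1628.9

1628.9 TeV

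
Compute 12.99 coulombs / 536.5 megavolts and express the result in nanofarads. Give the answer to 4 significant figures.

(12.99) / (536.5e6) = 0.0242125e-6 F

24.21 nanofarads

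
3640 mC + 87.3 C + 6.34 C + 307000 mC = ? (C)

404.28 C

In C:
  3640 mC = 3640 × 10^-3 C = 3.64
  87.3 C → 87.3
  6.34 C → 6.34
  307000 mC = 307000 × 10^-3 C = 307
Sum: 3.64 + 87.3 + 6.34 + 307 = 404.28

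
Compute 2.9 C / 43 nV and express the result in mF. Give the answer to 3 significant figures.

67400000000 mF

(2.9) / (43 × 10⁻⁹) = 0.067442 × 10⁹ F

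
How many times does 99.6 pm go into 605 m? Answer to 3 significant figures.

(605) / (99.6 × 10⁻¹²) = 6.074 × 10¹²

6070000000000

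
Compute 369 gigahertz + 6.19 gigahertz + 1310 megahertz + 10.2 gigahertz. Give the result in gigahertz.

386.7 gigahertz

In gigahertz:
  369 gigahertz → 369
  6.19 gigahertz → 6.19
  1310 megahertz = 1310e-3 gigahertz = 1.31
  10.2 gigahertz → 10.2
Sum: 369 + 6.19 + 1.31 + 10.2 = 386.7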